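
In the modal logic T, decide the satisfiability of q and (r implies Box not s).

1. q and (r implies Box not s), w0
2. q, w0
3. r implies Box not s, w0
4. Box not s, w0
5. not s, w0
Accessibility: w0Rw0

Yes, satisfiable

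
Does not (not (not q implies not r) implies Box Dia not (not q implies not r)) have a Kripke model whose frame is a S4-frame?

1. not (not (not q implies not r) implies Box Dia not (not q implies not r)), 0
2. not (not q implies not r), 0   [neg-implies-rule on 1]
3. not Box Dia not (not q implies not r), 0   [neg-implies-rule on 1]
4. not q, 0   [neg-implies-rule on 2]
5. r, 0   [neg-implies-rule on 2]
6. not Dia not (not q implies not r), 1   [neg-Box-rule on 3: fresh world 1, 0R1]
7. not q implies not r, 1   [neg-Dia-rule on 6 via 1R1]
8. not r, 1   [implies-rule on 7 (branches; this branch)]
Accessibility: 0R0, 0R1, 1R1

Satisfiable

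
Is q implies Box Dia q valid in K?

Tableau for the negation not (q implies Box Dia q):
1. not (q implies Box Dia q), u
2. q, u   [neg-implies-rule on 1]
3. not Box Dia q, u   [neg-implies-rule on 1]
4. not Dia q, v   [neg-Box-rule on 3: fresh world v, uRv]
Accessibility: uRv
The negation has an open branch (countermodel exists).

Not valid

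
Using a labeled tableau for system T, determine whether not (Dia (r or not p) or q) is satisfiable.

1. not (Dia (r or not p) or q), 0
2. not Dia (r or not p), 0
3. not q, 0
4. not (r or not p), 0
5. not r, 0
6. p, 0
Accessibility: 0R0

Yes, satisfiable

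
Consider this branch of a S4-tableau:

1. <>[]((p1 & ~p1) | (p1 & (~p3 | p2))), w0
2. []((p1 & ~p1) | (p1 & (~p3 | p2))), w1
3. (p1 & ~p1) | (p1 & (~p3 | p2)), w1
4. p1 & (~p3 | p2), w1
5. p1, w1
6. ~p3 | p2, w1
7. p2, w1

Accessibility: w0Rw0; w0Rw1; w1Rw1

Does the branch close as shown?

Not closed

There is no literal clash: for every atom and world, at most one sign appears.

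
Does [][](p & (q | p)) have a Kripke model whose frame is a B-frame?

1. [][](p & (q | p)), u
2. [](p & (q | p)), u
3. p & (q | p), u
4. p, u
5. q | p, u
Accessibility: uRu

Yes, satisfiable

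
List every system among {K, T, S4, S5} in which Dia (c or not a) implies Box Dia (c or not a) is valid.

S5

S5-tableau for the negation not (Dia (c or not a) implies Box Dia (c or not a)):
1. not (Dia (c or not a) implies Box Dia (c or not a)), 0
2. Dia (c or not a), 0
3. not Box Dia (c or not a), 0
4. c or not a, 1
5. not a, 1
6. not Dia (c or not a), 2
7. not (c or not a), 0
8. not c, 0
9. a, 0
10. not (c or not a), 1
11. not c, 1
12. a, 1
Accessibility: 0R0, 0R1, 0R2, 1R0, 1R1, 1R2, 2R0, 2R1, 2R2
Branch closes: a and not a both at 1.
Every branch closes (one shown): valid in S5.
S4-tableau for the negation not (Dia (c or not a) implies Box Dia (c or not a)):
1. not (Dia (c or not a) implies Box Dia (c or not a)), 0
2. Dia (c or not a), 0
3. not Box Dia (c or not a), 0
4. c or not a, 1
5. not a, 1
6. not Dia (c or not a), 2
7. not (c or not a), 2
8. not c, 2
9. a, 2
Accessibility: 0R0, 0R1, 0R2, 1R1, 2R2
Complete open branch: countermodel on an S4-frame, so not valid in S4, nor in K, T (the same frame is also a K-frame and a T-frame).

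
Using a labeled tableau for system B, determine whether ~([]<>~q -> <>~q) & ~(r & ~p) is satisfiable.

1. ~([]<>~q -> <>~q) & ~(r & ~p), w0
2. ~([]<>~q -> <>~q), w0
3. ~(r & ~p), w0
4. []<>~q, w0
5. ~<>~q, w0
6. <>~q, w0
7. q, w0
8. p, w0
9. ~q, w1
10. <>~q, w1
11. q, w1
Accessibility: w0Rw0, w0Rw1, w1Rw0, w1Rw1
Branch closes: q and ~q both at w1.
All branches of the tableau close; one closing branch shown above.

Unsatisfiable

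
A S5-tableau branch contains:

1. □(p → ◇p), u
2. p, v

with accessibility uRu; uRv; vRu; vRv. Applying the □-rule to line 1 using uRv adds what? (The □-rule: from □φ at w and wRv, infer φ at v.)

p → ◇p, v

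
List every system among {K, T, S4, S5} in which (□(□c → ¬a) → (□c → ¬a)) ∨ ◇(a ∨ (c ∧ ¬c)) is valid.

K-tableau for the negation ¬((□(□c → ¬a) → (□c → ¬a)) ∨ ◇(a ∨ (c ∧ ¬c))):
1. ¬((□(□c → ¬a) → (□c → ¬a)) ∨ ◇(a ∨ (c ∧ ¬c))), w0
2. ¬(□(□c → ¬a) → (□c → ¬a)), w0
3. ¬◇(a ∨ (c ∧ ¬c)), w0
4. □(□c → ¬a), w0
5. ¬(□c → ¬a), w0
6. □c, w0
7. a, w0
Complete open branch: countermodel on a K-frame, so not valid in K.
T-tableau for the negation ¬((□(□c → ¬a) → (□c → ¬a)) ∨ ◇(a ∨ (c ∧ ¬c))):
1. ¬((□(□c → ¬a) → (□c → ¬a)) ∨ ◇(a ∨ (c ∧ ¬c))), w0
2. ¬(□(□c → ¬a) → (□c → ¬a)), w0
3. ¬◇(a ∨ (c ∧ ¬c)), w0
4. □(□c → ¬a), w0
5. ¬(□c → ¬a), w0
6. □c, w0
7. a, w0
8. ¬(a ∨ (c ∧ ¬c)), w0
9. ¬a, w0
10. ¬(c ∧ ¬c), w0
Accessibility: w0Rw0
Branch closes: a and ¬a both at w0.
Every branch closes (one shown): valid in T, hence also in S4, S5 (every theorem of T is a theorem of S4 and S5).

T, S4, S5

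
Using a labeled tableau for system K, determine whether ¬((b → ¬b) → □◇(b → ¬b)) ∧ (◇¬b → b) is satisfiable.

Satisfiable

1. ¬((b → ¬b) → □◇(b → ¬b)) ∧ (◇¬b → b), u
2. ¬((b → ¬b) → □◇(b → ¬b)), u
3. ◇¬b → b, u
4. b → ¬b, u
5. ¬□◇(b → ¬b), u
6. ¬◇¬b, u
7. ¬b, u
8. ¬◇(b → ¬b), v
9. b, v
Accessibility: uRv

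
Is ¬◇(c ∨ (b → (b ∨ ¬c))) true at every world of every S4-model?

Tableau for the negation ◇(c ∨ (b → (b ∨ ¬c))):
1. ◇(c ∨ (b → (b ∨ ¬c))), u
2. c ∨ (b → (b ∨ ¬c)), v   [◇-rule on 1: fresh world v, uRv]
3. b → (b ∨ ¬c), v   [∨-rule on 2 (branches; this branch)]
4. b ∨ ¬c, v   [→-rule on 3 (branches; this branch)]
5. ¬c, v   [∨-rule on 4 (branches; this branch)]
Accessibility: uRu, uRv, vRv
The negation has an open branch (countermodel exists).

Invalid (countermodel exists)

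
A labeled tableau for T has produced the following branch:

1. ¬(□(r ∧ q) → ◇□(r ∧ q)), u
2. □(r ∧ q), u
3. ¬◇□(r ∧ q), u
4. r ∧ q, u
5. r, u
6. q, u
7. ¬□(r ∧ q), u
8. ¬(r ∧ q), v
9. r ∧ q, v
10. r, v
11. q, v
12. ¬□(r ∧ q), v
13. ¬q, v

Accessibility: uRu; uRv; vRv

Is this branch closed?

Yes, closed

Both q and ¬q appear at v.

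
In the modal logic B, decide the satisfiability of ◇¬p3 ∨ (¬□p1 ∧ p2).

Satisfiable

1. ◇¬p3 ∨ (¬□p1 ∧ p2), u
2. ¬□p1 ∧ p2, u
3. ¬□p1, u
4. p2, u
5. ¬p1, v
Accessibility: uRu, uRv, vRu, vRv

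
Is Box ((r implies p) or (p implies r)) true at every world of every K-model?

Valid

Tableau for the negation not Box ((r implies p) or (p implies r)):
1. not Box ((r implies p) or (p implies r)), 0
2. not ((r implies p) or (p implies r)), 1   [neg-Box-rule on 1: fresh world 1, 0R1]
3. not (r implies p), 1   [neg-or-rule on 2]
4. not (p implies r), 1   [neg-or-rule on 2]
5. r, 1   [neg-implies-rule on 3]
6. not p, 1   [neg-implies-rule on 3]
7. p, 1   [neg-implies-rule on 4]
8. not r, 1   [neg-implies-rule on 4]
Accessibility: 0R1
Branch closes: p and not p both at 1.
All branches of the negation close; one closing branch shown above.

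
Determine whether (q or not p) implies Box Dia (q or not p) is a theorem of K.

Invalid (countermodel exists)

Tableau for the negation not ((q or not p) implies Box Dia (q or not p)):
1. not ((q or not p) implies Box Dia (q or not p)), 0
2. q or not p, 0
3. not Box Dia (q or not p), 0
4. not p, 0
5. not Dia (q or not p), 1
Accessibility: 0R1
The negation has an open branch (countermodel exists).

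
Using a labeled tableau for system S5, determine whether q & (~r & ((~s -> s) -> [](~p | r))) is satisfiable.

Yes, satisfiable

1. q & (~r & ((~s -> s) -> [](~p | r))), 0
2. q, 0
3. ~r & ((~s -> s) -> [](~p | r)), 0
4. ~r, 0
5. (~s -> s) -> [](~p | r), 0
6. [](~p | r), 0
7. ~p | r, 0
8. ~p, 0
Accessibility: 0R0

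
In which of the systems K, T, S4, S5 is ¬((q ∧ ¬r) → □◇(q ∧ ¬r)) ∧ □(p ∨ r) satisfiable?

K, T, S4

S4-tableau for the formula:
1. ¬((q ∧ ¬r) → □◇(q ∧ ¬r)) ∧ □(p ∨ r), 0
2. ¬((q ∧ ¬r) → □◇(q ∧ ¬r)), 0
3. □(p ∨ r), 0
4. q ∧ ¬r, 0
5. ¬□◇(q ∧ ¬r), 0
6. q, 0
7. ¬r, 0
8. p ∨ r, 0
9. p, 0
10. ¬◇(q ∧ ¬r), 1
11. p ∨ r, 1
12. ¬(q ∧ ¬r), 1
13. r, 1
Accessibility: 0R0, 0R1, 1R1
Complete open branch: satisfiable in S4, hence also in K, T (this S4-model is also a K-model and a T-model).
S5-tableau for the formula:
1. ¬((q ∧ ¬r) → □◇(q ∧ ¬r)) ∧ □(p ∨ r), 0
2. ¬((q ∧ ¬r) → □◇(q ∧ ¬r)), 0
3. □(p ∨ r), 0
4. q ∧ ¬r, 0
5. ¬□◇(q ∧ ¬r), 0
6. q, 0
7. ¬r, 0
8. p ∨ r, 0
9. p, 0
10. ¬◇(q ∧ ¬r), 1
11. p ∨ r, 1
12. ¬(q ∧ ¬r), 0
13. ¬(q ∧ ¬r), 1
14. r, 1
15. r, 0
Accessibility: 0R0, 0R1, 1R0, 1R1
Branch closes: r and ¬r both at 0.
Every branch closes (one shown): unsatisfiable in S5.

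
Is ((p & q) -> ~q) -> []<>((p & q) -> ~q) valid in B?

Tableau for the negation ~(((p & q) -> ~q) -> []<>((p & q) -> ~q)):
1. ~(((p & q) -> ~q) -> []<>((p & q) -> ~q)), u
2. (p & q) -> ~q, u   [~->-rule on 1]
3. ~[]<>((p & q) -> ~q), u   [~->-rule on 1]
4. ~(p & q), u   [->-rule on 2 (branches; this branch)]
5. ~p, u   [~&-rule on 4 (branches; this branch)]
6. ~<>((p & q) -> ~q), v   [~[]-rule on 3: fresh world v, uRv]
7. ~((p & q) -> ~q), u   [~<>-rule on 6 via vRu]
8. p & q, u   [~->-rule on 7]
9. q, u   [~->-rule on 7]
10. p, u   [&-rule on 8]
Accessibility: uRu, uRv, vRu, vRv
Branch closes: p and ~p both at u.
All branches of the negation close; one closing branch shown above.

Yes, valid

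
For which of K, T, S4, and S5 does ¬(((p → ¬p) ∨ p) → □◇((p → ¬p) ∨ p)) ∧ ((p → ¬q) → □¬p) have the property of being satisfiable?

K

T-tableau for the formula:
1. ¬(((p → ¬p) ∨ p) → □◇((p → ¬p) ∨ p)) ∧ ((p → ¬q) → □¬p), u
2. ¬(((p → ¬p) ∨ p) → □◇((p → ¬p) ∨ p)), u   [∧-rule on 1]
3. (p → ¬q) → □¬p, u   [∧-rule on 1]
4. (p → ¬p) ∨ p, u   [¬→-rule on 2]
5. ¬□◇((p → ¬p) ∨ p), u   [¬→-rule on 2]
6. □¬p, u   [→-rule on 3 (branches; this branch)]
7. ¬p, u   [□-rule on 6 via uRu]
8. p → ¬p, u   [∨-rule on 4 (branches; this branch)]
9. ¬◇((p → ¬p) ∨ p), v   [¬□-rule on 5: fresh world v, uRv]
10. ¬p, v   [□-rule on 6 via uRv]
11. ¬((p → ¬p) ∨ p), v   [¬◇-rule on 9 via vRv]
12. ¬(p → ¬p), v   [¬∨-rule on 11]
13. p, v   [¬→-rule on 12]
Accessibility: uRu, uRv, vRv
Branch closes: p and ¬p both at v.
Every branch closes (one shown): unsatisfiable in T, hence also in S4, S5 (every S4/S5-frame is a T-frame).
K-tableau for the formula:
1. ¬(((p → ¬p) ∨ p) → □◇((p → ¬p) ∨ p)) ∧ ((p → ¬q) → □¬p), u
2. ¬(((p → ¬p) ∨ p) → □◇((p → ¬p) ∨ p)), u   [∧-rule on 1]
3. (p → ¬q) → □¬p, u   [∧-rule on 1]
4. (p → ¬p) ∨ p, u   [¬→-rule on 2]
5. ¬□◇((p → ¬p) ∨ p), u   [¬→-rule on 2]
6. □¬p, u   [→-rule on 3 (branches; this branch)]
7. p, u   [∨-rule on 4 (branches; this branch)]
8. ¬◇((p → ¬p) ∨ p), v   [¬□-rule on 5: fresh world v, uRv]
9. ¬p, v   [□-rule on 6 via uRv]
Accessibility: uRv
Complete open branch: satisfiable in K.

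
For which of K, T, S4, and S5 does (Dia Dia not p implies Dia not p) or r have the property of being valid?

T-tableau for the negation not ((Dia Dia not p implies Dia not p) or r):
1. not ((Dia Dia not p implies Dia not p) or r), 0
2. not (Dia Dia not p implies Dia not p), 0   [neg-or-rule on 1]
3. not r, 0   [neg-or-rule on 1]
4. Dia Dia not p, 0   [neg-implies-rule on 2]
5. not Dia not p, 0   [neg-implies-rule on 2]
6. p, 0   [neg-Dia-rule on 5 via 0R0]
7. Dia not p, 1   [Dia-rule on 4: fresh world 1, 0R1]
8. p, 1   [neg-Dia-rule on 5 via 0R1]
9. not p, 2   [Dia-rule on 7: fresh world 2, 1R2]
Accessibility: 0R0, 0R1, 1R1, 1R2, 2R2
Complete open branch: countermodel on a T-frame, so not valid in T, nor in K (the same frame is also a K-frame).
S4-tableau for the negation not ((Dia Dia not p implies Dia not p) or r):
1. not ((Dia Dia not p implies Dia not p) or r), 0
2. not (Dia Dia not p implies Dia not p), 0   [neg-or-rule on 1]
3. not r, 0   [neg-or-rule on 1]
4. Dia Dia not p, 0   [neg-implies-rule on 2]
5. not Dia not p, 0   [neg-implies-rule on 2]
6. p, 0   [neg-Dia-rule on 5 via 0R0]
7. Dia not p, 1   [Dia-rule on 4: fresh world 1, 0R1]
8. p, 1   [neg-Dia-rule on 5 via 0R1]
9. not p, 2   [Dia-rule on 7: fresh world 2, 1R2]
10. p, 2   [neg-Dia-rule on 5 via 0R2]
Accessibility: 0R0, 0R1, 0R2, 1R1, 1R2, 2R2
Branch closes: p and not p both at 2.
Every branch closes (one shown): valid in S4, hence also in S5 (every theorem of S4 is a theorem of S5).

S4, S5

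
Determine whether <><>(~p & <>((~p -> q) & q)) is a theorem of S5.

Tableau for the negation ~<><>(~p & <>((~p -> q) & q)):
1. ~<><>(~p & <>((~p -> q) & q)), 0
2. ~<>(~p & <>((~p -> q) & q)), 0   [~<>-rule on 1 via 0R0]
3. ~(~p & <>((~p -> q) & q)), 0   [~<>-rule on 2 via 0R0]
4. ~<>((~p -> q) & q), 0   [~&-rule on 3 (branches; this branch)]
5. ~((~p -> q) & q), 0   [~<>-rule on 4 via 0R0]
6. ~q, 0   [~&-rule on 5 (branches; this branch)]
Accessibility: 0R0
The negation has an open branch (countermodel exists).

Invalid (countermodel exists)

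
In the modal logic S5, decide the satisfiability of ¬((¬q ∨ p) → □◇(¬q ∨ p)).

Unsatisfiable (every branch closes)

1. ¬((¬q ∨ p) → □◇(¬q ∨ p)), w0
2. ¬q ∨ p, w0
3. ¬□◇(¬q ∨ p), w0
4. p, w0
5. ¬◇(¬q ∨ p), w1
6. ¬(¬q ∨ p), w0
7. q, w0
8. ¬p, w0
Accessibility: w0Rw0, w0Rw1, w1Rw0, w1Rw1
Branch closes: p and ¬p both at w0.
(One branch shown.) All branches close.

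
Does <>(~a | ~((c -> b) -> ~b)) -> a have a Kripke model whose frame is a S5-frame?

Yes, satisfiable

1. <>(~a | ~((c -> b) -> ~b)) -> a, w0
2. a, w0
Accessibility: w0Rw0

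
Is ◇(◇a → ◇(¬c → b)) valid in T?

Tableau for the negation ¬◇(◇a → ◇(¬c → b)):
1. ¬◇(◇a → ◇(¬c → b)), u
2. ¬(◇a → ◇(¬c → b)), u
3. ◇a, u
4. ¬◇(¬c → b), u
5. ¬(¬c → b), u
6. ¬c, u
7. ¬b, u
8. a, v
9. ¬(◇a → ◇(¬c → b)), v
10. ◇a, v
11. ¬◇(¬c → b), v
12. ¬(¬c → b), v
13. ¬c, v
14. ¬b, v
15. a, w
16. ¬(¬c → b), w
17. ¬c, w
18. ¬b, w
Accessibility: uRu, uRv, vRv, vRw, wRw
The negation has an open branch (countermodel exists).

Invalid (countermodel exists)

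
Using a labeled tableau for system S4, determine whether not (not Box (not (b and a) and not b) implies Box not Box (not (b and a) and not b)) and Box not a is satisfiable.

Satisfiable (open branch found)

1. not (not Box (not (b and a) and not b) implies Box not Box (not (b and a) and not b)) and Box not a, 0
2. not (not Box (not (b and a) and not b) implies Box not Box (not (b and a) and not b)), 0
3. Box not a, 0
4. not Box (not (b and a) and not b), 0
5. not Box not Box (not (b and a) and not b), 0
6. not a, 0
7. not (not (b and a) and not b), 1
8. not a, 1
9. b, 1
10. Box (not (b and a) and not b), 2
11. not a, 2
12. not (b and a) and not b, 2
13. not (b and a), 2
14. not b, 2
Accessibility: 0R0, 0R1, 0R2, 1R1, 2R2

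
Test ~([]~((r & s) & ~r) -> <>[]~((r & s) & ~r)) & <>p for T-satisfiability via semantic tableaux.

Unsatisfiable (every branch closes)

1. ~([]~((r & s) & ~r) -> <>[]~((r & s) & ~r)) & <>p, 0
2. ~([]~((r & s) & ~r) -> <>[]~((r & s) & ~r)), 0
3. <>p, 0
4. []~((r & s) & ~r), 0
5. ~<>[]~((r & s) & ~r), 0
6. ~((r & s) & ~r), 0
7. ~[]~((r & s) & ~r), 0
8. ~(r & s), 0
9. ~s, 0
10. p, 1
11. ~((r & s) & ~r), 1
12. ~[]~((r & s) & ~r), 1
13. ~(r & s), 1
14. ~s, 1
15. (r & s) & ~r, 2
16. r & s, 2
17. ~r, 2
18. r, 2
19. s, 2
Accessibility: 0R0, 0R1, 0R2, 1R1, 2R2
Branch closes: r and ~r both at 2.
Every branch closes; the branch above is one of them.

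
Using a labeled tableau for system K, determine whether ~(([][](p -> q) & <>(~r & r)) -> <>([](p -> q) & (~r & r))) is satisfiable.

1. ~(([][](p -> q) & <>(~r & r)) -> <>([](p -> q) & (~r & r))), w0
2. [][](p -> q) & <>(~r & r), w0   [~->-rule on 1]
3. ~<>([](p -> q) & (~r & r)), w0   [~->-rule on 1]
4. [][](p -> q), w0   [&-rule on 2]
5. <>(~r & r), w0   [&-rule on 2]
6. ~r & r, w1   [<>-rule on 5: fresh world w1, w0Rw1]
7. ~r, w1   [&-rule on 6]
8. r, w1   [&-rule on 6]
Accessibility: w0Rw1
Branch closes: r and ~r both at w1.
All branches of the tableau close; one closing branch shown above.

Unsatisfiable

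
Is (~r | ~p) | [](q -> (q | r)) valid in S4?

Tableau for the negation ~((~r | ~p) | [](q -> (q | r))):
1. ~((~r | ~p) | [](q -> (q | r))), u
2. ~(~r | ~p), u
3. ~[](q -> (q | r)), u
4. r, u
5. p, u
6. ~(q -> (q | r)), v
7. q, v
8. ~(q | r), v
9. ~q, v
10. ~r, v
Accessibility: uRu, uRv, vRv
Branch closes: q and ~q both at v.
All branches of the negation close; one closing branch shown above.

Valid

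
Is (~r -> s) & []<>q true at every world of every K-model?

Invalid (countermodel exists)

Tableau for the negation ~((~r -> s) & []<>q):
1. ~((~r -> s) & []<>q), u
2. ~[]<>q, u
3. ~<>q, v
Accessibility: uRv
The negation has an open branch (countermodel exists).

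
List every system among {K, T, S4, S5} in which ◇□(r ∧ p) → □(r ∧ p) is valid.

S5

S4-tableau for the negation ¬(◇□(r ∧ p) → □(r ∧ p)):
1. ¬(◇□(r ∧ p) → □(r ∧ p)), 0
2. ◇□(r ∧ p), 0
3. ¬□(r ∧ p), 0
4. □(r ∧ p), 1
5. r ∧ p, 1
6. r, 1
7. p, 1
8. ¬(r ∧ p), 2
9. ¬p, 2
Accessibility: 0R0, 0R1, 0R2, 1R1, 2R2
Complete open branch: countermodel on an S4-frame, so not valid in S4, nor in K, T (the same frame is also a K-frame and a T-frame).
S5-tableau for the negation ¬(◇□(r ∧ p) → □(r ∧ p)):
1. ¬(◇□(r ∧ p) → □(r ∧ p)), 0
2. ◇□(r ∧ p), 0
3. ¬□(r ∧ p), 0
4. □(r ∧ p), 1
5. r ∧ p, 0
6. r, 0
7. p, 0
8. r ∧ p, 1
9. r, 1
10. p, 1
11. ¬(r ∧ p), 2
12. r ∧ p, 2
13. r, 2
14. p, 2
15. ¬p, 2
Accessibility: 0R0, 0R1, 0R2, 1R0, 1R1, 1R2, 2R0, 2R1, 2R2
Branch closes: p and ¬p both at 2.
Every branch closes (one shown): valid in S5.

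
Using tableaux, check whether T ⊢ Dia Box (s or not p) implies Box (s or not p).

Tableau for the negation not (Dia Box (s or not p) implies Box (s or not p)):
1. not (Dia Box (s or not p) implies Box (s or not p)), 0
2. Dia Box (s or not p), 0   [neg-implies-rule on 1]
3. not Box (s or not p), 0   [neg-implies-rule on 1]
4. Box (s or not p), 1   [Dia-rule on 2: fresh world 1, 0R1]
5. s or not p, 1   [Box-rule on 4 via 1R1]
6. not p, 1   [or-rule on 5 (branches; this branch)]
7. not (s or not p), 2   [neg-Box-rule on 3: fresh world 2, 0R2]
8. not s, 2   [neg-or-rule on 7]
9. p, 2   [neg-or-rule on 7]
Accessibility: 0R0, 0R1, 0R2, 1R1, 2R2
The negation has an open branch (countermodel exists).

No, not valid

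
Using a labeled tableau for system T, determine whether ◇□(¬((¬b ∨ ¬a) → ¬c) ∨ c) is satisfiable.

1. ◇□(¬((¬b ∨ ¬a) → ¬c) ∨ c), w0
2. □(¬((¬b ∨ ¬a) → ¬c) ∨ c), w1
3. ¬((¬b ∨ ¬a) → ¬c) ∨ c, w1
4. c, w1
Accessibility: w0Rw0, w0Rw1, w1Rw1

Satisfiable (open branch found)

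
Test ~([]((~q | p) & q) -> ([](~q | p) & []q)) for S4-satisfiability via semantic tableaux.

Unsatisfiable

1. ~([]((~q | p) & q) -> ([](~q | p) & []q)), 0
2. []((~q | p) & q), 0   [~->-rule on 1]
3. ~([](~q | p) & []q), 0   [~->-rule on 1]
4. (~q | p) & q, 0   [[]-rule on 2 via 0R0]
5. ~q | p, 0   [&-rule on 4]
6. q, 0   [&-rule on 4]
7. ~[](~q | p), 0   [~&-rule on 3 (branches; this branch)]
8. p, 0   [|-rule on 5 (branches; this branch)]
9. ~(~q | p), 1   [~[]-rule on 7: fresh world 1, 0R1]
10. q, 1   [~|-rule on 9]
11. ~p, 1   [~|-rule on 9]
12. (~q | p) & q, 1   [[]-rule on 2 via 0R1]
13. ~q | p, 1   [&-rule on 12]
14. p, 1   [|-rule on 13 (branches; this branch)]
Accessibility: 0R0, 0R1, 1R1
Branch closes: p and ~p both at 1.
Every branch closes; the branch above is one of them.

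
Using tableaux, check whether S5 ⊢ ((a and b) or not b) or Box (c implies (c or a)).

Tableau for the negation not (((a and b) or not b) or Box (c implies (c or a))):
1. not (((a and b) or not b) or Box (c implies (c or a))), 0
2. not ((a and b) or not b), 0
3. not Box (c implies (c or a)), 0
4. not (a and b), 0
5. b, 0
6. not a, 0
7. not (c implies (c or a)), 1
8. c, 1
9. not (c or a), 1
10. not c, 1
11. not a, 1
Accessibility: 0R0, 0R1, 1R0, 1R1
Branch closes: c and not c both at 1.
Every branch of the negation's tableau closes; the branch above is one of them.

Yes, valid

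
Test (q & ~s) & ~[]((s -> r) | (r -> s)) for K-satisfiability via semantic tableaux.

Unsatisfiable

1. (q & ~s) & ~[]((s -> r) | (r -> s)), u
2. q & ~s, u
3. ~[]((s -> r) | (r -> s)), u
4. q, u
5. ~s, u
6. ~((s -> r) | (r -> s)), v
7. ~(s -> r), v
8. ~(r -> s), v
9. s, v
10. ~r, v
11. r, v
12. ~s, v
Accessibility: uRv
Branch closes: r and ~r both at v.
Every branch closes; the branch above is one of them.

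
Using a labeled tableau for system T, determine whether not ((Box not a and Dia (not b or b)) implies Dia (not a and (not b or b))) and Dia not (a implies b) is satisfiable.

Unsatisfiable

1. not ((Box not a and Dia (not b or b)) implies Dia (not a and (not b or b))) and Dia not (a implies b), w0
2. not ((Box not a and Dia (not b or b)) implies Dia (not a and (not b or b))), w0
3. Dia not (a implies b), w0
4. Box not a and Dia (not b or b), w0
5. not Dia (not a and (not b or b)), w0
6. Box not a, w0
7. Dia (not b or b), w0
8. not (not a and (not b or b)), w0
9. not a, w0
10. not (not b or b), w0
11. b, w0
12. not b, w0
Accessibility: w0Rw0
Branch closes: b and not b both at w0.
Every branch closes; the branch above is one of them.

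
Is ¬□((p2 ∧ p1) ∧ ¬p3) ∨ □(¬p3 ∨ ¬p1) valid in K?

Tableau for the negation ¬(¬□((p2 ∧ p1) ∧ ¬p3) ∨ □(¬p3 ∨ ¬p1)):
1. ¬(¬□((p2 ∧ p1) ∧ ¬p3) ∨ □(¬p3 ∨ ¬p1)), u
2. □((p2 ∧ p1) ∧ ¬p3), u   [¬∨-rule on 1]
3. ¬□(¬p3 ∨ ¬p1), u   [¬∨-rule on 1]
4. ¬(¬p3 ∨ ¬p1), v   [¬□-rule on 3: fresh world v, uRv]
5. p3, v   [¬∨-rule on 4]
6. p1, v   [¬∨-rule on 4]
7. (p2 ∧ p1) ∧ ¬p3, v   [□-rule on 2 via uRv]
8. p2 ∧ p1, v   [∧-rule on 7]
9. ¬p3, v   [∧-rule on 7]
Accessibility: uRv
Branch closes: p3 and ¬p3 both at v.
Every branch of the negation's tableau closes; the branch above is one of them.

Valid in K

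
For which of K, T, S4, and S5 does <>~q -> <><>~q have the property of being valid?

T, S4, S5

K-tableau for the negation ~(<>~q -> <><>~q):
1. ~(<>~q -> <><>~q), 0
2. <>~q, 0   [~->-rule on 1]
3. ~<><>~q, 0   [~->-rule on 1]
4. ~q, 1   [<>-rule on 2: fresh world 1, 0R1]
5. ~<>~q, 1   [~<>-rule on 3 via 0R1]
Accessibility: 0R1
Complete open branch: countermodel on a K-frame, so not valid in K.
T-tableau for the negation ~(<>~q -> <><>~q):
1. ~(<>~q -> <><>~q), 0
2. <>~q, 0   [~->-rule on 1]
3. ~<><>~q, 0   [~->-rule on 1]
4. ~<>~q, 0   [~<>-rule on 3 via 0R0]
5. q, 0   [~<>-rule on 4 via 0R0]
6. ~q, 1   [<>-rule on 2: fresh world 1, 0R1]
7. ~<>~q, 1   [~<>-rule on 3 via 0R1]
8. q, 1   [~<>-rule on 4 via 0R1]
Accessibility: 0R0, 0R1, 1R1
Branch closes: q and ~q both at 1.
Every branch closes (one shown): valid in T, hence also in S4, S5 (every theorem of T is a theorem of S4 and S5).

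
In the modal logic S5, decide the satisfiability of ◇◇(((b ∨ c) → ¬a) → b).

1. ◇◇(((b ∨ c) → ¬a) → b), w0
2. ◇(((b ∨ c) → ¬a) → b), w1
3. ((b ∨ c) → ¬a) → b, w2
4. b, w2
Accessibility: w0Rw0, w0Rw1, w0Rw2, w1Rw0, w1Rw1, w1Rw2, w2Rw0, w2Rw1, w2Rw2

Yes, satisfiable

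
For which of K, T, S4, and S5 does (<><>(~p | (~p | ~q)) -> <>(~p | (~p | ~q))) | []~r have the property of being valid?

S4-tableau for the negation ~((<><>(~p | (~p | ~q)) -> <>(~p | (~p | ~q))) | []~r):
1. ~((<><>(~p | (~p | ~q)) -> <>(~p | (~p | ~q))) | []~r), 0
2. ~(<><>(~p | (~p | ~q)) -> <>(~p | (~p | ~q))), 0
3. ~[]~r, 0
4. <><>(~p | (~p | ~q)), 0
5. ~<>(~p | (~p | ~q)), 0
6. ~(~p | (~p | ~q)), 0
7. p, 0
8. ~(~p | ~q), 0
9. q, 0
10. r, 1
11. ~(~p | (~p | ~q)), 1
12. p, 1
13. ~(~p | ~q), 1
14. q, 1
15. <>(~p | (~p | ~q)), 2
16. ~(~p | (~p | ~q)), 2
17. p, 2
18. ~(~p | ~q), 2
19. q, 2
20. ~p | (~p | ~q), 3
21. ~(~p | (~p | ~q)), 3
22. p, 3
23. ~(~p | ~q), 3
24. q, 3
25. ~p | ~q, 3
26. ~q, 3
Accessibility: 0R0, 0R1, 0R2, 0R3, 1R1, 2R2, 2R3, 3R3
Branch closes: q and ~q both at 3.
Every branch closes (one shown): valid in S4, hence also in S5 (every theorem of S4 is a theorem of S5).
T-tableau for the negation ~((<><>(~p | (~p | ~q)) -> <>(~p | (~p | ~q))) | []~r):
1. ~((<><>(~p | (~p | ~q)) -> <>(~p | (~p | ~q))) | []~r), 0
2. ~(<><>(~p | (~p | ~q)) -> <>(~p | (~p | ~q))), 0
3. ~[]~r, 0
4. <><>(~p | (~p | ~q)), 0
5. ~<>(~p | (~p | ~q)), 0
6. ~(~p | (~p | ~q)), 0
7. p, 0
8. ~(~p | ~q), 0
9. q, 0
10. r, 1
11. ~(~p | (~p | ~q)), 1
12. p, 1
13. ~(~p | ~q), 1
14. q, 1
15. <>(~p | (~p | ~q)), 2
16. ~(~p | (~p | ~q)), 2
17. p, 2
18. ~(~p | ~q), 2
19. q, 2
20. ~p | (~p | ~q), 3
21. ~p | ~q, 3
22. ~q, 3
Accessibility: 0R0, 0R1, 0R2, 1R1, 2R2, 2R3, 3R3
Complete open branch: countermodel on a T-frame, so not valid in T, nor in K (the same frame is also a K-frame).

S4, S5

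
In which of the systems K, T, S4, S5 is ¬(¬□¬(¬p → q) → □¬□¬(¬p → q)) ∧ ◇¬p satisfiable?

K, T, S4

S4-tableau for the formula:
1. ¬(¬□¬(¬p → q) → □¬□¬(¬p → q)) ∧ ◇¬p, 0
2. ¬(¬□¬(¬p → q) → □¬□¬(¬p → q)), 0   [∧-rule on 1]
3. ◇¬p, 0   [∧-rule on 1]
4. ¬□¬(¬p → q), 0   [¬→-rule on 2]
5. ¬□¬□¬(¬p → q), 0   [¬→-rule on 2]
6. ¬p, 1   [◇-rule on 3: fresh world 1, 0R1]
7. ¬p → q, 2   [¬□-rule on 4: fresh world 2, 0R2]
8. q, 2   [→-rule on 7 (branches; this branch)]
9. □¬(¬p → q), 3   [¬□-rule on 5: fresh world 3, 0R3]
10. ¬(¬p → q), 3   [□-rule on 9 via 3R3]
11. ¬p, 3   [¬→-rule on 10]
12. ¬q, 3   [¬→-rule on 10]
Accessibility: 0R0, 0R1, 0R2, 0R3, 1R1, 2R2, 3R3
Complete open branch: satisfiable in S4, hence also in K, T (this S4-model is also a K-model and a T-model).
S5-tableau for the formula:
1. ¬(¬□¬(¬p → q) → □¬□¬(¬p → q)) ∧ ◇¬p, 0
2. ¬(¬□¬(¬p → q) → □¬□¬(¬p → q)), 0   [∧-rule on 1]
3. ◇¬p, 0   [∧-rule on 1]
4. ¬□¬(¬p → q), 0   [¬→-rule on 2]
5. ¬□¬□¬(¬p → q), 0   [¬→-rule on 2]
6. ¬p, 1   [◇-rule on 3: fresh world 1, 0R1]
7. ¬p → q, 2   [¬□-rule on 4: fresh world 2, 0R2]
8. q, 2   [→-rule on 7 (branches; this branch)]
9. □¬(¬p → q), 3   [¬□-rule on 5: fresh world 3, 0R3]
10. ¬(¬p → q), 0   [□-rule on 9 via 3R0]
11. ¬p, 0   [¬→-rule on 10]
12. ¬q, 0   [¬→-rule on 10]
13. ¬(¬p → q), 1   [□-rule on 9 via 3R1]
14. ¬q, 1   [¬→-rule on 13]
15. ¬(¬p → q), 2   [□-rule on 9 via 3R2]
16. ¬p, 2   [¬→-rule on 15]
17. ¬q, 2   [¬→-rule on 15]
Accessibility: 0R0, 0R1, 0R2, 0R3, 1R0, 1R1, 1R2, 1R3, 2R0, 2R1, 2R2, 2R3, 3R0, 3R1, 3R2, 3R3
Branch closes: q and ¬q both at 2.
Every branch closes (one shown): unsatisfiable in S5.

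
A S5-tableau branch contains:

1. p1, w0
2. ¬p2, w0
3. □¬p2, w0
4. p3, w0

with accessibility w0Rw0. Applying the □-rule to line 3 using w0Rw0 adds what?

¬p2, w0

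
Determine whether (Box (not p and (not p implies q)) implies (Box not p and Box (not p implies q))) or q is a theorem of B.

Tableau for the negation not ((Box (not p and (not p implies q)) implies (Box not p and Box (not p implies q))) or q):
1. not ((Box (not p and (not p implies q)) implies (Box not p and Box (not p implies q))) or q), 0
2. not (Box (not p and (not p implies q)) implies (Box not p and Box (not p implies q))), 0   [neg-or-rule on 1]
3. not q, 0   [neg-or-rule on 1]
4. Box (not p and (not p implies q)), 0   [neg-implies-rule on 2]
5. not (Box not p and Box (not p implies q)), 0   [neg-implies-rule on 2]
6. not p and (not p implies q), 0   [Box-rule on 4 via 0R0]
7. not p, 0   [and-rule on 6]
8. not p implies q, 0   [and-rule on 6]
9. not Box (not p implies q), 0   [neg-and-rule on 5 (branches; this branch)]
10. q, 0   [implies-rule on 8 (branches; this branch)]
Accessibility: 0R0
Branch closes: q and not q both at 0.
All branches of the negation close; one closing branch shown above.

Valid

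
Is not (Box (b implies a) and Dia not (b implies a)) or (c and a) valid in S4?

Valid in S4

Tableau for the negation not (not (Box (b implies a) and Dia not (b implies a)) or (c and a)):
1. not (not (Box (b implies a) and Dia not (b implies a)) or (c and a)), 0
2. Box (b implies a) and Dia not (b implies a), 0
3. not (c and a), 0
4. Box (b implies a), 0
5. Dia not (b implies a), 0
6. b implies a, 0
7. not a, 0
8. not b, 0
9. not (b implies a), 1
10. b, 1
11. not a, 1
12. b implies a, 1
13. a, 1
Accessibility: 0R0, 0R1, 1R1
Branch closes: a and not a both at 1.
Every branch of the negation's tableau closes; the branch above is one of them.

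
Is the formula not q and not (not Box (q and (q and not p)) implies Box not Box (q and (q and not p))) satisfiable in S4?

1. not q and not (not Box (q and (q and not p)) implies Box not Box (q and (q and not p))), w0
2. not q, w0   [and-rule on 1]
3. not (not Box (q and (q and not p)) implies Box not Box (q and (q and not p))), w0   [and-rule on 1]
4. not Box (q and (q and not p)), w0   [neg-implies-rule on 3]
5. not Box not Box (q and (q and not p)), w0   [neg-implies-rule on 3]
6. not (q and (q and not p)), w1   [neg-Box-rule on 4: fresh world w1, w0Rw1]
7. not (q and not p), w1   [neg-and-rule on 6 (branches; this branch)]
8. p, w1   [neg-and-rule on 7 (branches; this branch)]
9. Box (q and (q and not p)), w2   [neg-Box-rule on 5: fresh world w2, w0Rw2]
10. q and (q and not p), w2   [Box-rule on 9 via w2Rw2]
11. q, w2   [and-rule on 10]
12. q and not p, w2   [and-rule on 10]
13. not p, w2   [and-rule on 12]
Accessibility: w0Rw0, w0Rw1, w0Rw2, w1Rw1, w2Rw2

Yes, satisfiable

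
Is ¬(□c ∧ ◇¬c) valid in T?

Tableau for the negation □c ∧ ◇¬c:
1. □c ∧ ◇¬c, 0
2. □c, 0
3. ◇¬c, 0
4. c, 0
5. ¬c, 1
6. c, 1
Accessibility: 0R0, 0R1, 1R1
Branch closes: c and ¬c both at 1.
All branches of the negation close; one closing branch shown above.

Valid in T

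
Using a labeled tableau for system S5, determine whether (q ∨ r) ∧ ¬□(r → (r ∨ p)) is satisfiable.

1. (q ∨ r) ∧ ¬□(r → (r ∨ p)), w0
2. q ∨ r, w0
3. ¬□(r → (r ∨ p)), w0
4. r, w0
5. ¬(r → (r ∨ p)), w1
6. r, w1
7. ¬(r ∨ p), w1
8. ¬r, w1
9. ¬p, w1
Accessibility: w0Rw0, w0Rw1, w1Rw0, w1Rw1
Branch closes: r and ¬r both at w1.
Every branch closes; the branch above is one of them.

No, unsatisfiable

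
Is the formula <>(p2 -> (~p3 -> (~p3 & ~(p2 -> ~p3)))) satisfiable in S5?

Satisfiable

1. <>(p2 -> (~p3 -> (~p3 & ~(p2 -> ~p3)))), w0
2. p2 -> (~p3 -> (~p3 & ~(p2 -> ~p3))), w1   [<>-rule on 1: fresh world w1, w0Rw1]
3. ~p3 -> (~p3 & ~(p2 -> ~p3)), w1   [->-rule on 2 (branches; this branch)]
4. p3, w1   [->-rule on 3 (branches; this branch)]
Accessibility: w0Rw0, w0Rw1, w1Rw0, w1Rw1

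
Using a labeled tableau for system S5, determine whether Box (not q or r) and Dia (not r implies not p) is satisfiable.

Yes, satisfiable

1. Box (not q or r) and Dia (not r implies not p), w0
2. Box (not q or r), w0
3. Dia (not r implies not p), w0
4. not q or r, w0
5. r, w0
6. not r implies not p, w1
7. not q or r, w1
8. not p, w1
9. r, w1
Accessibility: w0Rw0, w0Rw1, w1Rw0, w1Rw1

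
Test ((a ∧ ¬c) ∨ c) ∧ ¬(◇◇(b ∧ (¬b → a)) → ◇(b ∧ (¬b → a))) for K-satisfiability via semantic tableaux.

1. ((a ∧ ¬c) ∨ c) ∧ ¬(◇◇(b ∧ (¬b → a)) → ◇(b ∧ (¬b → a))), 0
2. (a ∧ ¬c) ∨ c, 0   [∧-rule on 1]
3. ¬(◇◇(b ∧ (¬b → a)) → ◇(b ∧ (¬b → a))), 0   [∧-rule on 1]
4. ◇◇(b ∧ (¬b → a)), 0   [¬→-rule on 3]
5. ¬◇(b ∧ (¬b → a)), 0   [¬→-rule on 3]
6. c, 0   [∨-rule on 2 (branches; this branch)]
7. ◇(b ∧ (¬b → a)), 1   [◇-rule on 4: fresh world 1, 0R1]
8. ¬(b ∧ (¬b → a)), 1   [¬◇-rule on 5 via 0R1]
9. ¬(¬b → a), 1   [¬∧-rule on 8 (branches; this branch)]
10. ¬b, 1   [¬→-rule on 9]
11. ¬a, 1   [¬→-rule on 9]
12. b ∧ (¬b → a), 2   [◇-rule on 7: fresh world 2, 1R2]
13. b, 2   [∧-rule on 12]
14. ¬b → a, 2   [∧-rule on 12]
15. a, 2   [→-rule on 14 (branches; this branch)]
Accessibility: 0R1, 1R2

Satisfiable (open branch found)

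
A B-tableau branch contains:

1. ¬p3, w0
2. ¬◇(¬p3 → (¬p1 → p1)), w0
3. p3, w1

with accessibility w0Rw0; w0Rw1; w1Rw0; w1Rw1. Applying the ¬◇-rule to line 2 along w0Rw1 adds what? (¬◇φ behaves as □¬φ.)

¬◇φ behaves as □¬φ: propagate the negated body to each accessible world.

¬(¬p3 → (¬p1 → p1)), w1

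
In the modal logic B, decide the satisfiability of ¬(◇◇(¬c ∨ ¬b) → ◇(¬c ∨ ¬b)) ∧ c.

1. ¬(◇◇(¬c ∨ ¬b) → ◇(¬c ∨ ¬b)) ∧ c, u
2. ¬(◇◇(¬c ∨ ¬b) → ◇(¬c ∨ ¬b)), u   [∧-rule on 1]
3. c, u   [∧-rule on 1]
4. ◇◇(¬c ∨ ¬b), u   [¬→-rule on 2]
5. ¬◇(¬c ∨ ¬b), u   [¬→-rule on 2]
6. ¬(¬c ∨ ¬b), u   [¬◇-rule on 5 via uRu]
7. b, u   [¬∨-rule on 6]
8. ◇(¬c ∨ ¬b), v   [◇-rule on 4: fresh world v, uRv]
9. ¬(¬c ∨ ¬b), v   [¬◇-rule on 5 via uRv]
10. c, v   [¬∨-rule on 9]
11. b, v   [¬∨-rule on 9]
12. ¬c ∨ ¬b, w   [◇-rule on 8: fresh world w, vRw]
13. ¬b, w   [∨-rule on 12 (branches; this branch)]
Accessibility: uRu, uRv, vRu, vRv, vRw, wRv, wRw

Yes, satisfiable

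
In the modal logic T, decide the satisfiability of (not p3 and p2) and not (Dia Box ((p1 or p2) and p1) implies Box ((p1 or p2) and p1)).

1. (not p3 and p2) and not (Dia Box ((p1 or p2) and p1) implies Box ((p1 or p2) and p1)), u
2. not p3 and p2, u
3. not (Dia Box ((p1 or p2) and p1) implies Box ((p1 or p2) and p1)), u
4. not p3, u
5. p2, u
6. Dia Box ((p1 or p2) and p1), u
7. not Box ((p1 or p2) and p1), u
8. Box ((p1 or p2) and p1), v
9. (p1 or p2) and p1, v
10. p1 or p2, v
11. p1, v
12. p2, v
13. not ((p1 or p2) and p1), w
14. not p1, w
Accessibility: uRu, uRv, uRw, vRv, wRw

Yes, satisfiable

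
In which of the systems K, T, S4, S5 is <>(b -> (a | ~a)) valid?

K-tableau for the negation ~<>(b -> (a | ~a)):
1. ~<>(b -> (a | ~a)), w0
Complete open branch: countermodel on a K-frame, so not valid in K.
T-tableau for the negation ~<>(b -> (a | ~a)):
1. ~<>(b -> (a | ~a)), w0
2. ~(b -> (a | ~a)), w0
3. b, w0
4. ~(a | ~a), w0
5. ~a, w0
6. a, w0
Accessibility: w0Rw0
Branch closes: a and ~a both at w0.
Every branch closes (one shown): valid in T, hence also in S4, S5 (every theorem of T is a theorem of S4 and S5).

T, S4, S5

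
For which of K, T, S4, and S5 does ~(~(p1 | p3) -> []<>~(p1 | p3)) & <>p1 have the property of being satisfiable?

K, T, S4

S4-tableau for the formula:
1. ~(~(p1 | p3) -> []<>~(p1 | p3)) & <>p1, 0
2. ~(~(p1 | p3) -> []<>~(p1 | p3)), 0   [&-rule on 1]
3. <>p1, 0   [&-rule on 1]
4. ~(p1 | p3), 0   [~->-rule on 2]
5. ~[]<>~(p1 | p3), 0   [~->-rule on 2]
6. ~p1, 0   [~|-rule on 4]
7. ~p3, 0   [~|-rule on 4]
8. p1, 1   [<>-rule on 3: fresh world 1, 0R1]
9. ~<>~(p1 | p3), 2   [~[]-rule on 5: fresh world 2, 0R2]
10. p1 | p3, 2   [~<>-rule on 9 via 2R2]
11. p3, 2   [|-rule on 10 (branches; this branch)]
Accessibility: 0R0, 0R1, 0R2, 1R1, 2R2
Complete open branch: satisfiable in S4, hence also in K, T (this S4-model is also a K-model and a T-model).
S5-tableau for the formula:
1. ~(~(p1 | p3) -> []<>~(p1 | p3)) & <>p1, 0
2. ~(~(p1 | p3) -> []<>~(p1 | p3)), 0   [&-rule on 1]
3. <>p1, 0   [&-rule on 1]
4. ~(p1 | p3), 0   [~->-rule on 2]
5. ~[]<>~(p1 | p3), 0   [~->-rule on 2]
6. ~p1, 0   [~|-rule on 4]
7. ~p3, 0   [~|-rule on 4]
8. p1, 1   [<>-rule on 3: fresh world 1, 0R1]
9. ~<>~(p1 | p3), 2   [~[]-rule on 5: fresh world 2, 0R2]
10. p1 | p3, 0   [~<>-rule on 9 via 2R0]
11. p1 | p3, 1   [~<>-rule on 9 via 2R1]
12. p1 | p3, 2   [~<>-rule on 9 via 2R2]
13. p3, 0   [|-rule on 10 (branches; this branch)]
Accessibility: 0R0, 0R1, 0R2, 1R0, 1R1, 1R2, 2R0, 2R1, 2R2
Branch closes: p3 and ~p3 both at 0.
Every branch closes (one shown): unsatisfiable in S5.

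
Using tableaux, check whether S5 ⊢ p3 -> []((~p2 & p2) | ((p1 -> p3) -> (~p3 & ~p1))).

Tableau for the negation ~(p3 -> []((~p2 & p2) | ((p1 -> p3) -> (~p3 & ~p1)))):
1. ~(p3 -> []((~p2 & p2) | ((p1 -> p3) -> (~p3 & ~p1)))), 0
2. p3, 0
3. ~[]((~p2 & p2) | ((p1 -> p3) -> (~p3 & ~p1))), 0
4. ~((~p2 & p2) | ((p1 -> p3) -> (~p3 & ~p1))), 1
5. ~(~p2 & p2), 1
6. ~((p1 -> p3) -> (~p3 & ~p1)), 1
7. p1 -> p3, 1
8. ~(~p3 & ~p1), 1
9. ~p2, 1
10. p3, 1
11. p1, 1
Accessibility: 0R0, 0R1, 1R0, 1R1
The negation has an open branch (countermodel exists).

No, not valid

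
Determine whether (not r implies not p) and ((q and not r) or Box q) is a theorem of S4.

Not valid

Tableau for the negation not ((not r implies not p) and ((q and not r) or Box q)):
1. not ((not r implies not p) and ((q and not r) or Box q)), u
2. not ((q and not r) or Box q), u
3. not (q and not r), u
4. not Box q, u
5. r, u
6. not q, v
Accessibility: uRu, uRv, vRv
The negation has an open branch (countermodel exists).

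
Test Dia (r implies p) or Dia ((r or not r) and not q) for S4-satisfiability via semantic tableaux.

Satisfiable (open branch found)

1. Dia (r implies p) or Dia ((r or not r) and not q), 0
2. Dia ((r or not r) and not q), 0   [or-rule on 1 (branches; this branch)]
3. (r or not r) and not q, 1   [Dia-rule on 2: fresh world 1, 0R1]
4. r or not r, 1   [and-rule on 3]
5. not q, 1   [and-rule on 3]
6. not r, 1   [or-rule on 4 (branches; this branch)]
Accessibility: 0R0, 0R1, 1R1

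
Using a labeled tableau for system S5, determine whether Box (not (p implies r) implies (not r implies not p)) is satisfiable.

Satisfiable

1. Box (not (p implies r) implies (not r implies not p)), 0
2. not (p implies r) implies (not r implies not p), 0   [Box-rule on 1 via 0R0]
3. not r implies not p, 0   [implies-rule on 2 (branches; this branch)]
4. not p, 0   [implies-rule on 3 (branches; this branch)]
Accessibility: 0R0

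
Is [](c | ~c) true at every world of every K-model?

Tableau for the negation ~[](c | ~c):
1. ~[](c | ~c), w0
2. ~(c | ~c), w1
3. ~c, w1
4. c, w1
Accessibility: w0Rw1
Branch closes: c and ~c both at w1.
Every branch of the negation's tableau closes; the branch above is one of them.

Yes, valid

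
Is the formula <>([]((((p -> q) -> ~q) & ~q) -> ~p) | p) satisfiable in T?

Satisfiable (open branch found)

1. <>([]((((p -> q) -> ~q) & ~q) -> ~p) | p), 0
2. []((((p -> q) -> ~q) & ~q) -> ~p) | p, 1
3. p, 1
Accessibility: 0R0, 0R1, 1R1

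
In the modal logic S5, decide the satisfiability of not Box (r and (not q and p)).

1. not Box (r and (not q and p)), 0
2. not (r and (not q and p)), 1
3. not (not q and p), 1
4. not p, 1
Accessibility: 0R0, 0R1, 1R0, 1R1

Satisfiable (open branch found)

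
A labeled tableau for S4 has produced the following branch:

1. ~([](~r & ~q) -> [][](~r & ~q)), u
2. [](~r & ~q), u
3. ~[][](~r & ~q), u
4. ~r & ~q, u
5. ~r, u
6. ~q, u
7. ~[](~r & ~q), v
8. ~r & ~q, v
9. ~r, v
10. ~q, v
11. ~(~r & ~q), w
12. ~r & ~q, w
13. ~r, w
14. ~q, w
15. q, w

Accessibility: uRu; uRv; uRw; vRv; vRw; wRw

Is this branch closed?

Both q and ~q appear at w.

Yes, closed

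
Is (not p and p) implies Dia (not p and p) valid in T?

Valid in T

Tableau for the negation not ((not p and p) implies Dia (not p and p)):
1. not ((not p and p) implies Dia (not p and p)), u
2. not p and p, u
3. not Dia (not p and p), u
4. not p, u
5. p, u
Accessibility: uRu
Branch closes: p and not p both at u.
All branches of the negation close; one closing branch shown above.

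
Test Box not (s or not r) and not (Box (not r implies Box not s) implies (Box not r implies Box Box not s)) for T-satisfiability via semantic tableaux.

No, unsatisfiable

1. Box not (s or not r) and not (Box (not r implies Box not s) implies (Box not r implies Box Box not s)), w0
2. Box not (s or not r), w0
3. not (Box (not r implies Box not s) implies (Box not r implies Box Box not s)), w0
4. Box (not r implies Box not s), w0
5. not (Box not r implies Box Box not s), w0
6. Box not r, w0
7. not Box Box not s, w0
8. not (s or not r), w0
9. not s, w0
10. r, w0
11. not r implies Box not s, w0
12. not r, w0
Accessibility: w0Rw0
Branch closes: r and not r both at w0.
Every branch closes; the branch above is one of them.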